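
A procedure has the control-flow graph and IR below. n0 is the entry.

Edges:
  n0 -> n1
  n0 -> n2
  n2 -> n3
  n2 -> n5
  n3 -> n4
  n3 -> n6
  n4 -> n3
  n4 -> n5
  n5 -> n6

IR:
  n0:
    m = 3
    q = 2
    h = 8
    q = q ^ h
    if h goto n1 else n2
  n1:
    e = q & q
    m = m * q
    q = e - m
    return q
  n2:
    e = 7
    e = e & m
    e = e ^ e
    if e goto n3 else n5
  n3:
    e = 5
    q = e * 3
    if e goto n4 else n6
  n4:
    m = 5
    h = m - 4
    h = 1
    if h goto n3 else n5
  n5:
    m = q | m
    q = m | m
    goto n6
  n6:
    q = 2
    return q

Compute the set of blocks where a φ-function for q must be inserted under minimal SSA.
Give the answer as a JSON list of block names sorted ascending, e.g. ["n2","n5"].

idom tree: n1←n0 n2←n0 n3←n2 n4←n3 n5←n2 n6←n2
Dom∩ at merges:
  n3: preds {n2,n4}: {n0,n2} ∩ {n0,n2,n3,n4} = {n0,n2}; idom=n2
  n5: preds {n2,n4}: {n0,n2} ∩ {n0,n2,n3,n4} = {n0,n2}; idom=n2
  n6: preds {n3,n5}: {n0,n2,n3} ∩ {n0,n2,n5} = {n0,n2}; idom=n2

DF walk-up:
  n3←n2: walk · to n2
  n3←n4: walk n4→n3 to n2
  n5←n2: walk · to n2
  n5←n4: walk n4→n3 to n2
  n6←n3: walk n3 to n2
  n6←n5: walk n5 to n2
  n0: DF=∅
  n1: DF=∅
  n2: DF=∅
  n3: DF={n3,n5,n6}
  n4: DF={n3,n5}
  n5: DF={n6}
  n6: DF=∅

φ for q: defs {n0,n1,n3,n5,n6}
  DF⁺ = {n3,n5,n6}

Answer: ["n3", "n5", "n6"]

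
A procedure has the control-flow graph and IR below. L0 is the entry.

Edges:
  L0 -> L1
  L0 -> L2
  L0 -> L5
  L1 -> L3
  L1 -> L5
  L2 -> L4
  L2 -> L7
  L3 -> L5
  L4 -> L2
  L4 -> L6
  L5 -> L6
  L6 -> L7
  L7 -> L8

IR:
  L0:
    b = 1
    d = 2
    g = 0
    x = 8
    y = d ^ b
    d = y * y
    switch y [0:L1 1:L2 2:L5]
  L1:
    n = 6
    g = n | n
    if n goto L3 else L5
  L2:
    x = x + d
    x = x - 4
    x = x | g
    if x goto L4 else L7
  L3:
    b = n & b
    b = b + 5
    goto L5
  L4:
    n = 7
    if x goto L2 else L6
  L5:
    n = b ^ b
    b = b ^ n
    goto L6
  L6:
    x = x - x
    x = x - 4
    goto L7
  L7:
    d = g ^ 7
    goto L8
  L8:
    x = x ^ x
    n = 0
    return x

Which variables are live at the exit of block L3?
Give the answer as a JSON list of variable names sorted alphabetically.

Answer: ["b", "g", "x"]

Derivation:
def/use:
  L0: {b,d,g,x,y} / ∅
  L1: {g,n} / ∅
  L2: {x} / {d,g,x}
  L3: {b} / {b,n}
  L4: {n} / {x}
  L5: {b,n} / {b}
  L6: {x} / {x}
  L7: {d} / {g}
  L8: {n,x} / {x}

Liveness:
  live L0: ∅→{b,d,g,x}
  live L1: {b,x}→{b,g,n,x}
  live L2: {d,g,x}→{d,g,x}
  live L3: {b,g,n,x}→{b,g,x}
  live L4: {d,g,x}→{d,g,x}
  live L5: {b,g,x}→{g,x}
  live L6: {g,x}→{g,x}
  live L7: {g,x}→{x}
  live L8: {x}→∅

live-out(L3) = ["b", "g", "x"]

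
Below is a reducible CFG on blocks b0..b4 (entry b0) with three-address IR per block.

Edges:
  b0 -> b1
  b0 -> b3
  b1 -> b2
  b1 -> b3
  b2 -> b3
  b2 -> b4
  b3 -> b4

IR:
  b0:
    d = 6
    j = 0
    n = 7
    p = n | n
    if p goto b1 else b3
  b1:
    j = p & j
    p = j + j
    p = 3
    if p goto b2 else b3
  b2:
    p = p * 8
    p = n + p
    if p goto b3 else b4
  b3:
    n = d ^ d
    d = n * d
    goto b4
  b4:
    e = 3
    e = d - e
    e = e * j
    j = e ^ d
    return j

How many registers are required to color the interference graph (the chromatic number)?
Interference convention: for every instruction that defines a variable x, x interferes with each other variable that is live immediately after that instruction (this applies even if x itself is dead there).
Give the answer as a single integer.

Answer: 4

Derivation:
Block summaries:
  b0 def {d,j,n,p} use ∅
  b1 def {j,p} use {j,p}
  b2 def {p} use {n,p}
  b3 def {d,n} use {d}
  b4 def {e,j} use {d,j}

Live sets:
  live b0: ∅→{d,j,n,p}
  live b1: {d,j,n,p}→{d,j,n,p}
  live b2: {d,j,n,p}→{d,j}
  live b3: {d,j}→{d,j}
  live b4: {d,j}→∅

Conflict graph:
  d — {e,j,n,p}
  e — {d,j}
  j — {d,e,n,p}
  n — {d,j,p}
  p — {d,j,n}

Registers:
  {d,j,n,p} pairwise interfere (4-clique) ⇒ χ ≥ 4
  4-colouring: r0={d}  r1={j}  r2={e,n}  r3={p}
  χ = 4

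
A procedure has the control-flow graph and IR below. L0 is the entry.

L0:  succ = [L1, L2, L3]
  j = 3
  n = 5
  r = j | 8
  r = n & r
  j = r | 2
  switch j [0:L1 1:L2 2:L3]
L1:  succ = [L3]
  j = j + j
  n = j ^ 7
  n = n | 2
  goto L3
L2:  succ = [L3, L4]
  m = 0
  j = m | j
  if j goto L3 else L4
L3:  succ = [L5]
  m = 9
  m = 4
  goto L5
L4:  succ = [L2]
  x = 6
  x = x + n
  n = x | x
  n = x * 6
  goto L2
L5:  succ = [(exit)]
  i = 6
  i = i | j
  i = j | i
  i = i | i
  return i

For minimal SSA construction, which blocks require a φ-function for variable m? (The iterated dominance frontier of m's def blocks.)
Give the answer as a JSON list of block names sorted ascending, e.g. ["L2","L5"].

Answer: ["L2", "L3"]

Derivation:
idom tree: L1←L0 L2←L0 L3←L0 L4←L2 L5←L3
Join-block Dom:
  L2: preds {L0,L4}: {L0} ∩ {L0,L2,L4} = {L0}; idom=L0
  L3: preds {L0,L1,L2}: {L0} ∩ {L0,L1} ∩ {L0,L2} = {L0}; idom=L0

DF walk-up:
  join L2 pred L0: · stop@L0
  join L2 pred L4: L4→L2 stop@L0
  join L3 pred L0: · stop@L0
  join L3 pred L1: L1 stop@L0
  join L3 pred L2: L2 stop@L0
  L0 → ∅
  L1 → {L3}
  L2 → {L2,L3}
  L3 → ∅
  L4 → {L2}
  L5 → ∅

φ for m: defs {L2,L3}
  DF⁺ = {L2,L3}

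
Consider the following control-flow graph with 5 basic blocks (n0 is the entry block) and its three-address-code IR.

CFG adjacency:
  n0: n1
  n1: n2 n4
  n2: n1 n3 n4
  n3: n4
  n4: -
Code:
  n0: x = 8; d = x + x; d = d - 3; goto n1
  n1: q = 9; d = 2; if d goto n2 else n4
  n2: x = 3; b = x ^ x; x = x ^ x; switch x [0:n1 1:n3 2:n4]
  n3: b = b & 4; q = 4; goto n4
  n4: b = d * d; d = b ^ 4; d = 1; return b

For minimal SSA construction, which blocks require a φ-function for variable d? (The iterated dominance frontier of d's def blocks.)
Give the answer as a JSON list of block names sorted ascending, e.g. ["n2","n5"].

Answer: ["n1"]

Working:
idom tree: n1←n0 n2←n1 n3←n2 n4←n1
Dom∩ at merges:
  n1: preds {n0,n2}: {n0} ∩ {n0,n1,n2} = {n0}; idom=n0
  n4: preds {n1,n2,n3}: {n0,n1} ∩ {n0,n1,n2} ∩ {n0,n1,n2,n3} = {n0,n1}; idom=n1

DF walk-up:
  n1←n0: walk · to n0
  n1←n2: walk n2→n1 to n0
  n4←n1: walk · to n1
  n4←n2: walk n2 to n1
  n4←n3: walk n3→n2 to n1
  DF(n0)=∅
  DF(n1)={n1}
  DF(n2)={n1,n4}
  DF(n3)={n4}
  DF(n4)=∅

φ for d: defs {n0,n1,n4}
  DF⁺ = {n1}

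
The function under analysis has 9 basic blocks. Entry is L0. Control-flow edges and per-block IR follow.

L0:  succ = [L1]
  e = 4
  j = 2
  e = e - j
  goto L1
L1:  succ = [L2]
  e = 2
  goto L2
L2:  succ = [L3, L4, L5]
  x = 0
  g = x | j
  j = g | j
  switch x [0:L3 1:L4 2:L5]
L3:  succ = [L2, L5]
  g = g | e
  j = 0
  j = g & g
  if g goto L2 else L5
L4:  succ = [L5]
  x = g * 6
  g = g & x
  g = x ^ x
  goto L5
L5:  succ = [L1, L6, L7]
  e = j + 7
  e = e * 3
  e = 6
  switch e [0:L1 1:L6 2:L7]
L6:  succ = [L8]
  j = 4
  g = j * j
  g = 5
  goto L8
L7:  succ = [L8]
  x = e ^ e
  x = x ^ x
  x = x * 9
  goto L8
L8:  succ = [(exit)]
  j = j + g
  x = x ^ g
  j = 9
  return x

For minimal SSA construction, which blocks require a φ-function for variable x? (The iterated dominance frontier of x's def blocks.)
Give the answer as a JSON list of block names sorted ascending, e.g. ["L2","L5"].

Answer: ["L1", "L2", "L5", "L8"]

Analysis:
idom tree: L1←L0 L2←L1 L3←L2 L4←L2 L5←L2 L6←L5 L7←L5 L8←L5
Dom at joins:
  L1: preds {L0,L5}: {L0} ∩ {L0,L1,L2,L5} = {L0}; idom=L0
  L2: preds {L1,L3}: {L0,L1} ∩ {L0,L1,L2,L3} = {L0,L1}; idom=L1
  L5: preds {L2,L3,L4}: {L0,L1,L2} ∩ {L0,L1,L2,L3} ∩ {L0,L1,L2,L4} = {L0,L1,L2}; idom=L2
  L8: preds {L6,L7}: {L0,L1,L2,L5,L6} ∩ {L0,L1,L2,L5,L7} = {L0,L1,L2,L5}; idom=L5

DF derivation:
  join L1 pred L0: · stop@L0
  join L1 pred L5: L5→L2→L1 stop@L0
  join L2 pred L1: · stop@L1
  join L2 pred L3: L3→L2 stop@L1
  join L5 pred L2: · stop@L2
  join L5 pred L3: L3 stop@L2
  join L5 pred L4: L4 stop@L2
  join L8 pred L6: L6 stop@L5
  join L8 pred L7: L7 stop@L5
  DF(L0)=∅
  DF(L1)={L1}
  DF(L2)={L1,L2}
  DF(L3)={L2,L5}
  DF(L4)={L5}
  DF(L5)={L1}
  DF(L6)={L8}
  DF(L7)={L8}
  DF(L8)=∅

φ for x: defs {L2,L4,L7,L8}
  DF⁺ = {L1,L2,L5,L8}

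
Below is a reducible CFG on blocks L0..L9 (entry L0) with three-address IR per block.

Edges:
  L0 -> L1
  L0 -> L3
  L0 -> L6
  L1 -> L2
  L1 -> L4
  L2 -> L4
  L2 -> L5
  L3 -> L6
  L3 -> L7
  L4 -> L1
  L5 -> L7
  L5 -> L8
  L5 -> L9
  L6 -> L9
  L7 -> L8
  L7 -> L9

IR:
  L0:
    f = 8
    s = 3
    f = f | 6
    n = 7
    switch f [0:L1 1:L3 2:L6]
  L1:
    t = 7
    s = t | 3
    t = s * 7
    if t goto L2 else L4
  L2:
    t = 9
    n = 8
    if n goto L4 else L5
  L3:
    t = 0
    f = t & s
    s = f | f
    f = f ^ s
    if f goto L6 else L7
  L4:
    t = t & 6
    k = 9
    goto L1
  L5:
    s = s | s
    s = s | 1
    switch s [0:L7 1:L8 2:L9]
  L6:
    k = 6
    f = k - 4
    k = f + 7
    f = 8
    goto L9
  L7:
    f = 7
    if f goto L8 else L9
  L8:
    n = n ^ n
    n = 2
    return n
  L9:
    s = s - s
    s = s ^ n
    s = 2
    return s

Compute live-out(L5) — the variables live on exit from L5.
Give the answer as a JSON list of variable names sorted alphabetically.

Per-block:
  L0 def {f,n,s} use ∅
  L1 def {s,t} use ∅
  L2 def {n,t} use ∅
  L3 def {f,s,t} use {s}
  L4 def {k,t} use {t}
  L5 def {s} use {s}
  L6 def {f,k} use ∅
  L7 def {f} use ∅
  L8 def {n} use {n}
  L9 def {s} use {n,s}

Backward fixpoint:
  L0: in=∅ out={n,s}
  L1: in=∅ out={s,t}
  L2: in={s} out={n,s,t}
  L3: in={n,s} out={n,s}
  L4: in={t} out=∅
  L5: in={n,s} out={n,s}
  L6: in={n,s} out={n,s}
  L7: in={n,s} out={n,s}
  L8: in={n} out=∅
  L9: in={n,s} out=∅

live-out(L5) = ["n", "s"]

Answer: ["n", "s"]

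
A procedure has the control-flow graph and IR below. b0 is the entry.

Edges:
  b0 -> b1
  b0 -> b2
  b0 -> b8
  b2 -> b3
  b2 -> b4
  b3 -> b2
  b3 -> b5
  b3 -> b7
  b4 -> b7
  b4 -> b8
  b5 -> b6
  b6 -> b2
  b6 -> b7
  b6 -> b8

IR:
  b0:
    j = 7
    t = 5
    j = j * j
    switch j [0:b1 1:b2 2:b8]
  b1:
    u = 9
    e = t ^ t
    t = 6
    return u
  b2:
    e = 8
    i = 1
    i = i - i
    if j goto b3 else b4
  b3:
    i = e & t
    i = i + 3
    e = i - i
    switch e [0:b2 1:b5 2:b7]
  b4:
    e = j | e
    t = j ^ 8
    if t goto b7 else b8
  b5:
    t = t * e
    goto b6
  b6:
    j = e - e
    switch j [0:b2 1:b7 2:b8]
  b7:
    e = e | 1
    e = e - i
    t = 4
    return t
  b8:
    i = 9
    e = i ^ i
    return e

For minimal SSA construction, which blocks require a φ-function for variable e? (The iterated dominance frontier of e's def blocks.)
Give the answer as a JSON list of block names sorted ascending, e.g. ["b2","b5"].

idom tree: b1←b0 b2←b0 b3←b2 b4←b2 b5←b3 b6←b5 b7←b2 b8←b0
Dom∩ at merges:
  b2: preds {b0,b3,b6}: {b0} ∩ {b0,b2,b3} ∩ {b0,b2,b3,b5,b6} = {b0}; idom=b0
  b7: preds {b3,b4,b6}: {b0,b2,b3} ∩ {b0,b2,b4} ∩ {b0,b2,b3,b5,b6} = {b0,b2}; idom=b2
  b8: preds {b0,b4,b6}: {b0} ∩ {b0,b2,b4} ∩ {b0,b2,b3,b5,b6} = {b0}; idom=b0

DF walk-up:
  b2←b0: walk · to b0
  b2←b3: walk b3→b2 to b0
  b2←b6: walk b6→b5→b3→b2 to b0
  b7←b3: walk b3 to b2
  b7←b4: walk b4 to b2
  b7←b6: walk b6→b5→b3 to b2
  b8←b0: walk · to b0
  b8←b4: walk b4→b2 to b0
  b8←b6: walk b6→b5→b3→b2 to b0
  b0: DF=∅
  b1: DF=∅
  b2: DF={b2,b8}
  b3: DF={b2,b7,b8}
  b4: DF={b7,b8}
  b5: DF={b2,b7,b8}
  b6: DF={b2,b7,b8}
  b7: DF=∅
  b8: DF=∅

φ for e: defs {b1,b2,b3,b4,b7,b8}
  DF⁺ = {b2,b7,b8}

Answer: ["b2", "b7", "b8"]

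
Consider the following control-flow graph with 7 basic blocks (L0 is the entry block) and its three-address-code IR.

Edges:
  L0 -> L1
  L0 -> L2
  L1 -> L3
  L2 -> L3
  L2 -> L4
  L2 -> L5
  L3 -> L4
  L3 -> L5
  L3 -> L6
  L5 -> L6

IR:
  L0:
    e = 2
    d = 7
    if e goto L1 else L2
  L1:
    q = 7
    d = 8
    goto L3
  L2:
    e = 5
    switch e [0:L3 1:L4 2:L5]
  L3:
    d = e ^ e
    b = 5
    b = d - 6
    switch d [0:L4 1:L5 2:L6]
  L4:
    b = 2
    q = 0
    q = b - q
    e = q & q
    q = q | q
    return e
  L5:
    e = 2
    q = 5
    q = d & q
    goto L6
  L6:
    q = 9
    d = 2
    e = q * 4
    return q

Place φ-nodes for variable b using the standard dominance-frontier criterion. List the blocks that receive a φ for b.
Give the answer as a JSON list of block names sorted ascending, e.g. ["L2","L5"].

idom tree: L1←L0 L2←L0 L3←L0 L4←L0 L5←L0 L6←L0
Dom∩ at merges:
  L3: preds {L1,L2}: {L0,L1} ∩ {L0,L2} = {L0}; idom=L0
  L4: preds {L2,L3}: {L0,L2} ∩ {L0,L3} = {L0}; idom=L0
  L5: preds {L2,L3}: {L0,L2} ∩ {L0,L3} = {L0}; idom=L0
  L6: preds {L3,L5}: {L0,L3} ∩ {L0,L5} = {L0}; idom=L0

Frontier:
  join L3 pred L1: L1 stop@L0
  join L3 pred L2: L2 stop@L0
  join L4 pred L2: L2 stop@L0
  join L4 pred L3: L3 stop@L0
  join L5 pred L2: L2 stop@L0
  join L5 pred L3: L3 stop@L0
  join L6 pred L3: L3 stop@L0
  join L6 pred L5: L5 stop@L0
  L0: DF=∅
  L1: DF={L3}
  L2: DF={L3,L4,L5}
  L3: DF={L4,L5,L6}
  L4: DF=∅
  L5: DF={L6}
  L6: DF=∅

φ for b: defs {L3,L4}
  DF⁺ = {L4,L5,L6}

Answer: ["L4", "L5", "L6"]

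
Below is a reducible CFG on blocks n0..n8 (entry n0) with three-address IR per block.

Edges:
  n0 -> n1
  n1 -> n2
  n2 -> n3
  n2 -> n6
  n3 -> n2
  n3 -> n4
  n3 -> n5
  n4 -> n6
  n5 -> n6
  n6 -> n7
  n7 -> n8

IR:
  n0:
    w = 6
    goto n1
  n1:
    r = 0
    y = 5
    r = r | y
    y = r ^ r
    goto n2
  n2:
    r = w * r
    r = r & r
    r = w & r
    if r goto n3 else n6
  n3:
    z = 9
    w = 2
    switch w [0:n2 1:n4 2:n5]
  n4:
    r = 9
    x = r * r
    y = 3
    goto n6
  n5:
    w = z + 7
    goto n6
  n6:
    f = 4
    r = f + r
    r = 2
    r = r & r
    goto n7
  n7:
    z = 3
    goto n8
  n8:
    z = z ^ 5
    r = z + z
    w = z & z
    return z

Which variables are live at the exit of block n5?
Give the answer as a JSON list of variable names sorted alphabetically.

def/use:
  n0 def {w} use ∅
  n1 def {r,y} use ∅
  n2 def {r} use {r,w}
  n3 def {w,z} use ∅
  n4 def {r,x,y} use ∅
  n5 def {w} use {z}
  n6 def {f,r} use {r}
  n7 def {z} use ∅
  n8 def {r,w,z} use {z}

Backward fixpoint:
  n0 li=∅ lo={w}
  n1 li={w} lo={r,w}
  n2 li={r,w} lo={r}
  n3 li={r} lo={r,w,z}
  n4 li=∅ lo={r}
  n5 li={r,z} lo={r}
  n6 li={r} lo=∅
  n7 li=∅ lo={z}
  n8 li={z} lo=∅

live-out(n5) = ["r"]

Answer: ["r"]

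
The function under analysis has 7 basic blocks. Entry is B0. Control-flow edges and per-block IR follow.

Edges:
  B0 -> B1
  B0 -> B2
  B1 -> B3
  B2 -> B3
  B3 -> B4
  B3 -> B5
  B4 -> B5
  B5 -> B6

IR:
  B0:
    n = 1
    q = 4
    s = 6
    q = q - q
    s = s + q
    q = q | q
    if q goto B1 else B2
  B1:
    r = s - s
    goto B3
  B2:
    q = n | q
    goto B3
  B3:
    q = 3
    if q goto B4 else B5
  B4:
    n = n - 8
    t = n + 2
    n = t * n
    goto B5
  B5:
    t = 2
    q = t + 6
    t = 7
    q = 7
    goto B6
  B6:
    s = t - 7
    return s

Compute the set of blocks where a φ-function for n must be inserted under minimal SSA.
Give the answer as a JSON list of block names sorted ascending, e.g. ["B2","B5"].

Answer: ["B5"]

Derivation:
idom tree: B1←B0 B2←B0 B3←B0 B4←B3 B5←B3 B6←B5
Dom∩ at merges:
  B3: preds {B1,B2}: {B0,B1} ∩ {B0,B2} = {B0}; idom=B0
  B5: preds {B3,B4}: {B0,B3} ∩ {B0,B3,B4} = {B0,B3}; idom=B3

Frontier:
  B3←B1: walk B1 to B0
  B3←B2: walk B2 to B0
  B5←B3: walk · to B3
  B5←B4: walk B4 to B3
  B0 → ∅
  B1 → {B3}
  B2 → {B3}
  B3 → ∅
  B4 → {B5}
  B5 → ∅
  B6 → ∅

φ for n: defs {B0,B4}
  DF⁺ = {B5}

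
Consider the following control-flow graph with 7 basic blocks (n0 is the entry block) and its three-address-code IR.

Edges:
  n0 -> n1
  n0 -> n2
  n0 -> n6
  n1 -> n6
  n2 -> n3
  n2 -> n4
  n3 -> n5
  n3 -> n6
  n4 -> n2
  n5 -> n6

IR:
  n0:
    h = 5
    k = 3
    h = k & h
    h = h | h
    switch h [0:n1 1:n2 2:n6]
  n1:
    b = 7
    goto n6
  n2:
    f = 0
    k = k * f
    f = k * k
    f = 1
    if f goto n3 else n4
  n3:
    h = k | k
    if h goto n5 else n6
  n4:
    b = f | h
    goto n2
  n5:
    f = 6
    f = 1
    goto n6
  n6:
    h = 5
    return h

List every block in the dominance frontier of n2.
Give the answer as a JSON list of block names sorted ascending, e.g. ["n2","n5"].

idom tree: n1←n0 n2←n0 n3←n2 n4←n2 n5←n3 n6←n0
Join-block Dom:
  n2: preds {n0,n4}: {n0} ∩ {n0,n2,n4} = {n0}; idom=n0
  n6: preds {n0,n1,n3,n5}: {n0} ∩ {n0,n1} ∩ {n0,n2,n3} ∩ {n0,n2,n3,n5} = {n0}; idom=n0

DF derivation:
  join n2 pred n0: · stop@n0
  join n2 pred n4: n4→n2 stop@n0
  join n6 pred n0: · stop@n0
  join n6 pred n1: n1 stop@n0
  join n6 pred n3: n3→n2 stop@n0
  join n6 pred n5: n5→n3→n2 stop@n0
  n0 → ∅
  n1 → {n6}
  n2 → {n2,n6}
  n3 → {n6}
  n4 → {n2}
  n5 → {n6}
  n6 → ∅

DF(n2) = ["n2", "n6"]

Answer: ["n2", "n6"]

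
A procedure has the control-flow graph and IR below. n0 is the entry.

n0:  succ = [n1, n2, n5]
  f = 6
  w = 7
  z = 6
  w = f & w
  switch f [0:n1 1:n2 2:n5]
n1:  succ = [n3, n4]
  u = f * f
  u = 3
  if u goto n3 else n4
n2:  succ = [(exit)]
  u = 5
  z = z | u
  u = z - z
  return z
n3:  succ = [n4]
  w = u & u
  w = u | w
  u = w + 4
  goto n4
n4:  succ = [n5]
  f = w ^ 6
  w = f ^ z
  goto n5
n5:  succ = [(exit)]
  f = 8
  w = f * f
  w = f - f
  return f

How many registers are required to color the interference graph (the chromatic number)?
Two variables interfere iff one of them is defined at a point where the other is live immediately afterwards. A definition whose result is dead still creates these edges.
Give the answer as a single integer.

def/use:
  n0 def {f,w,z} use ∅
  n1 def {u} use {f}
  n2 def {u,z} use {z}
  n3 def {u,w} use {u}
  n4 def {f,w} use {w,z}
  n5 def {f,w} use ∅

Backward fixpoint:
  n0: in=∅ out={f,w,z}
  n1: in={f,w,z} out={u,w,z}
  n2: in={z} out=∅
  n3: in={u,z} out={w,z}
  n4: in={w,z} out=∅
  n5: in=∅ out=∅

Interfere edges:
  f: {w,z}
  u: {w,z}
  w: {f,u,z}
  z: {f,u,w}

Registers:
  clique {f,w,z} ⇒ need ≥ 3
  assign f→c2 u→c2 w→c0 z→c1 — no edge inside a register ⇒ χ ≤ 3
  χ = 3

Answer: 3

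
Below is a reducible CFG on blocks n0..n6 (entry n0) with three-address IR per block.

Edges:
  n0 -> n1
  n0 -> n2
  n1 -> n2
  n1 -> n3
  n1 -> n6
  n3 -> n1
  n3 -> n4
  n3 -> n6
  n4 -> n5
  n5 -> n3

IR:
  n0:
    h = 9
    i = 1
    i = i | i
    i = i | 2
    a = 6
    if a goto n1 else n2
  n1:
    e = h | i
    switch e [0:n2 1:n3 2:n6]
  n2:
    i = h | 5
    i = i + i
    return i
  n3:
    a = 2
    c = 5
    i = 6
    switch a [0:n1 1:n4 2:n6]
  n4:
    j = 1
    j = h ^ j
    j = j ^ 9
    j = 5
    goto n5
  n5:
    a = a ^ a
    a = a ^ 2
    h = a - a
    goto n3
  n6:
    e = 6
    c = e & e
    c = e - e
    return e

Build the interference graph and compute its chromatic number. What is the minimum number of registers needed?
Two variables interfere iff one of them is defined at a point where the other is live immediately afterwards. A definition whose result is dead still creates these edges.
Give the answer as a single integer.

Block summaries:
  n0: {a,h,i} / ∅
  n1: {e} / {h,i}
  n2: {i} / {h}
  n3: {a,c,i} / ∅
  n4: {j} / {h}
  n5: {a,h} / {a}
  n6: {c,e} / ∅

Backward fixpoint:
  n0 li=∅ lo={h,i}
  n1 li={h,i} lo={h}
  n2 li={h} lo=∅
  n3 li={h} lo={a,h,i}
  n4 li={a,h} lo={a}
  n5 li={a} lo={h}
  n6 li=∅ lo=∅

Conflict graph:
  a: {c,h,i,j}
  c: {a,e,h}
  e: {c,h}
  h: {a,c,e,i,j}
  i: {a,h}
  j: {a,h}

Chromatic number:
  clique {a,c,h} ⇒ need ≥ 3
  3-colouring: c0={h}  c1={a,e}  c2={c,i,j}
  χ = 3

Answer: 3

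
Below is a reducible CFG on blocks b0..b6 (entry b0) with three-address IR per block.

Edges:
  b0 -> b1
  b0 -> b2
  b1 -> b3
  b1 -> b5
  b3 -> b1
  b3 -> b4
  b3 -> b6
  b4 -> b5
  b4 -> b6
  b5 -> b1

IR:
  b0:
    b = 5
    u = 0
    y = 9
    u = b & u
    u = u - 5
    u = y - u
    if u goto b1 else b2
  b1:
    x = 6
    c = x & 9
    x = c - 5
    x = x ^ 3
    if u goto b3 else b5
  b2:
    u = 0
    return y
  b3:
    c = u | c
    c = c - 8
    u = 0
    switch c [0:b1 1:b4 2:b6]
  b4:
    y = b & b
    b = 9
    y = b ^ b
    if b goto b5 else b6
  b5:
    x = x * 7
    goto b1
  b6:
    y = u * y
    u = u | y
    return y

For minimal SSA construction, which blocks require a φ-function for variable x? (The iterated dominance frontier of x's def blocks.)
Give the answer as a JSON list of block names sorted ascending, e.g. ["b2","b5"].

Answer: ["b1"]

Derivation:
idom tree: b1←b0 b2←b0 b3←b1 b4←b3 b5←b1 b6←b3
Dom∩ at merges:
  b1: preds {b0,b3,b5}: {b0} ∩ {b0,b1,b3} ∩ {b0,b1,b5} = {b0}; idom=b0
  b5: preds {b1,b4}: {b0,b1} ∩ {b0,b1,b3,b4} = {b0,b1}; idom=b1
  b6: preds {b3,b4}: {b0,b1,b3} ∩ {b0,b1,b3,b4} = {b0,b1,b3}; idom=b3

Frontier:
  join b1 pred b0: · stop@b0
  join b1 pred b3: b3→b1 stop@b0
  join b1 pred b5: b5→b1 stop@b0
  join b5 pred b1: · stop@b1
  join b5 pred b4: b4→b3 stop@b1
  join b6 pred b3: · stop@b3
  join b6 pred b4: b4 stop@b3
  DF(b0)=∅
  DF(b1)={b1}
  DF(b2)=∅
  DF(b3)={b1,b5}
  DF(b4)={b5,b6}
  DF(b5)={b1}
  DF(b6)=∅

φ for x: defs {b1,b5}
  DF⁺ = {b1}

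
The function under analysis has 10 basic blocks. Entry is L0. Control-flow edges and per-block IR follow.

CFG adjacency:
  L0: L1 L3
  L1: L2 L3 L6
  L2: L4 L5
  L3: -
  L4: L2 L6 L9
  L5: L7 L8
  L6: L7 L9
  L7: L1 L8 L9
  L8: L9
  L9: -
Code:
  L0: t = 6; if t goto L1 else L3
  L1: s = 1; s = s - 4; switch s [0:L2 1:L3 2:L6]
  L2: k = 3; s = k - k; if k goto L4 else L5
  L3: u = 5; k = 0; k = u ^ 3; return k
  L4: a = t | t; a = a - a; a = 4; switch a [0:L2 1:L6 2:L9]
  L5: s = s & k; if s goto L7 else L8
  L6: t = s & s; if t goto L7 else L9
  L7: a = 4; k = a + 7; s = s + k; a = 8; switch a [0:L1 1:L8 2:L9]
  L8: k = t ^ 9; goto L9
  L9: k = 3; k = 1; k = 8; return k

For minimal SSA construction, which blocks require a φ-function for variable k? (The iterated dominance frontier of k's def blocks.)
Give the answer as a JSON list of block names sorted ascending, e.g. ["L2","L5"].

idom tree: L1←L0 L2←L1 L3←L0 L4←L2 L5←L2 L6←L1 L7←L1 L8←L1 L9←L1
Dom at joins:
  L1: preds {L0,L7}: {L0} ∩ {L0,L1,L7} = {L0}; idom=L0
  L2: preds {L1,L4}: {L0,L1} ∩ {L0,L1,L2,L4} = {L0,L1}; idom=L1
  L3: preds {L0,L1}: {L0} ∩ {L0,L1} = {L0}; idom=L0
  L6: preds {L1,L4}: {L0,L1} ∩ {L0,L1,L2,L4} = {L0,L1}; idom=L1
  L7: preds {L5,L6}: {L0,L1,L2,L5} ∩ {L0,L1,L6} = {L0,L1}; idom=L1
  L8: preds {L5,L7}: {L0,L1,L2,L5} ∩ {L0,L1,L7} = {L0,L1}; idom=L1
  L9: preds {L4,L6,L7,L8}: {L0,L1,L2,L4} ∩ {L0,L1,L6} ∩ {L0,L1,L7} ∩ {L0,L1,L8} = {L0,L1}; idom=L1

Frontier:
  join L1 pred L0: · stop@L0
  join L1 pred L7: L7→L1 stop@L0
  join L2 pred L1: · stop@L1
  join L2 pred L4: L4→L2 stop@L1
  join L3 pred L0: · stop@L0
  join L3 pred L1: L1 stop@L0
  join L6 pred L1: · stop@L1
  join L6 pred L4: L4→L2 stop@L1
  join L7 pred L5: L5→L2 stop@L1
  join L7 pred L6: L6 stop@L1
  join L8 pred L5: L5→L2 stop@L1
  join L8 pred L7: L7 stop@L1
  join L9 pred L4: L4→L2 stop@L1
  join L9 pred L6: L6 stop@L1
  join L9 pred L7: L7 stop@L1
  join L9 pred L8: L8 stop@L1
  L0: DF=∅
  L1: DF={L1,L3}
  L2: DF={L2,L6,L7,L8,L9}
  L3: DF=∅
  L4: DF={L2,L6,L9}
  L5: DF={L7,L8}
  L6: DF={L7,L9}
  L7: DF={L1,L8,L9}
  L8: DF={L9}
  L9: DF=∅

φ for k: defs {L2,L3,L7,L8,L9}
  DF⁺ = {L1,L2,L3,L6,L7,L8,L9}

Answer: ["L1", "L2", "L3", "L6", "L7", "L8", "L9"]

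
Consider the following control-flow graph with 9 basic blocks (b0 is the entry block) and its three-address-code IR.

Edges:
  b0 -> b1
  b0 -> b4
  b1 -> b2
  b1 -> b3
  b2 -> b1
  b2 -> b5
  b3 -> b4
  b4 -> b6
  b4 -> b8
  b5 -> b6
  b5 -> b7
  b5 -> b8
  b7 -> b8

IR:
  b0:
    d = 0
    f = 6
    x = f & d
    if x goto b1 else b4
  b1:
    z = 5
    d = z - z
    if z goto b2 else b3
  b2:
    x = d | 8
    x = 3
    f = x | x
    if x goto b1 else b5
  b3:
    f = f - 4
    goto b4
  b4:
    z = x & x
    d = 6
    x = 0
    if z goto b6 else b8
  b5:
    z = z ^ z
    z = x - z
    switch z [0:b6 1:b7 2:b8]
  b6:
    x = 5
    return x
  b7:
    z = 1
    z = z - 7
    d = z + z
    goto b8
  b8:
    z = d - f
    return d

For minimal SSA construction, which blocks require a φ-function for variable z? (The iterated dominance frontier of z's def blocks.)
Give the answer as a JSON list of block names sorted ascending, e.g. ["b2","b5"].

Answer: ["b1", "b4", "b6", "b8"]

Analysis:
idom tree: b1←b0 b2←b1 b3←b1 b4←b0 b5←b2 b6←b0 b7←b5 b8←b0
Join-block Dom:
  b1: preds {b0,b2}: {b0} ∩ {b0,b1,b2} = {b0}; idom=b0
  b4: preds {b0,b3}: {b0} ∩ {b0,b1,b3} = {b0}; idom=b0
  b6: preds {b4,b5}: {b0,b4} ∩ {b0,b1,b2,b5} = {b0}; idom=b0
  b8: preds {b4,b5,b7}: {b0,b4} ∩ {b0,b1,b2,b5} ∩ {b0,b1,b2,b5,b7} = {b0}; idom=b0

DF walk-up:
  join b1 pred b0: · stop@b0
  join b1 pred b2: b2→b1 stop@b0
  join b4 pred b0: · stop@b0
  join b4 pred b3: b3→b1 stop@b0
  join b6 pred b4: b4 stop@b0
  join b6 pred b5: b5→b2→b1 stop@b0
  join b8 pred b4: b4 stop@b0
  join b8 pred b5: b5→b2→b1 stop@b0
  join b8 pred b7: b7→b5→b2→b1 stop@b0
  DF(b0)=∅
  DF(b1)={b1,b4,b6,b8}
  DF(b2)={b1,b6,b8}
  DF(b3)={b4}
  DF(b4)={b6,b8}
  DF(b5)={b6,b8}
  DF(b6)=∅
  DF(b7)={b8}
  DF(b8)=∅

φ for z: defs {b1,b4,b5,b7,b8}
  DF⁺ = {b1,b4,b6,b8}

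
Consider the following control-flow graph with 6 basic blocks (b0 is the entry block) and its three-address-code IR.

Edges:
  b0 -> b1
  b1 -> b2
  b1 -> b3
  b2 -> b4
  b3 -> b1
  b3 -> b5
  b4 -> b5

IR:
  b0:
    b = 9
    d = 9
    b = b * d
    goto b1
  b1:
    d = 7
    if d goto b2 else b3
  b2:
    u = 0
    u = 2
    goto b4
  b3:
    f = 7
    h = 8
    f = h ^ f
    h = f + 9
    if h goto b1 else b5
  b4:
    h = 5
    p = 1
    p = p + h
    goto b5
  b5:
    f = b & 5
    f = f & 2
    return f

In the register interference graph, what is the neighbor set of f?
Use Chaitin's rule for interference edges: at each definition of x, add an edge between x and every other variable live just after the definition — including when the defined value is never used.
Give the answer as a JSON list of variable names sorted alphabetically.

Answer: ["b", "h"]

Derivation:
Per-block:
  b0: def={b,d} ue=∅
  b1: def={d} ue=∅
  b2: def={u} ue=∅
  b3: def={f,h} ue=∅
  b4: def={h,p} ue=∅
  b5: def={f} ue={b}

Backward fixpoint:
  live b0: ∅→{b}
  live b1: {b}→{b}
  live b2: {b}→{b}
  live b3: {b}→{b}
  live b4: {b}→{b}
  live b5: {b}→∅

Interference:
  b↔{d,f,h,p,u}
  d↔{b}
  f↔{b,h}
  h↔{b,f,p}
  p↔{b,h}
  u↔{b}

N(f) = ["b", "h"]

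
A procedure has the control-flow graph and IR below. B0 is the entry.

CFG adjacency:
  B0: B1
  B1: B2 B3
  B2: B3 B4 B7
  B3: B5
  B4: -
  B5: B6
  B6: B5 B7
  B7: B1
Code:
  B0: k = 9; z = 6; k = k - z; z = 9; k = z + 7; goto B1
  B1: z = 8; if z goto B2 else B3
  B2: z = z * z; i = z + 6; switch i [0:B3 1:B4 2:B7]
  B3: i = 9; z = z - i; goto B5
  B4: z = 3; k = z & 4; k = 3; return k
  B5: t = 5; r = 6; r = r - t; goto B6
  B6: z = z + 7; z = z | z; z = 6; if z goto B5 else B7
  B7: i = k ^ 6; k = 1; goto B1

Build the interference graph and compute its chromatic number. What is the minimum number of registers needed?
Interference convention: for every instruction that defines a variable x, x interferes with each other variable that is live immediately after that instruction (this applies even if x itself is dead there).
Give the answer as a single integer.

Per-block:
  B0: def={k,z} ue=∅
  B1: def={z} ue=∅
  B2: def={i,z} ue={z}
  B3: def={i,z} ue={z}
  B4: def={k,z} ue=∅
  B5: def={r,t} ue=∅
  B6: def={z} ue={z}
  B7: def={i,k} ue={k}

Liveness:
  B0 li=∅ lo={k}
  B1 li={k} lo={k,z}
  B2 li={k,z} lo={k,z}
  B3 li={k,z} lo={k,z}
  B4 li=∅ lo=∅
  B5 li={k,z} lo={k,z}
  B6 li={k,z} lo={k,z}
  B7 li={k} lo={k}

Conflict graph:
  i: {k,z}
  k: {i,r,t,z}
  r: {k,t,z}
  t: {k,r,z}
  z: {i,k,r,t}

Chromatic number:
  lower bound: {k,r,t,z} mutually conflict ⇒ χ ≥ 4
  assign i→R2 k→R0 r→R2 t→R3 z→R1 — no edge inside a register ⇒ χ ≤ 4
  χ = 4

Answer: 4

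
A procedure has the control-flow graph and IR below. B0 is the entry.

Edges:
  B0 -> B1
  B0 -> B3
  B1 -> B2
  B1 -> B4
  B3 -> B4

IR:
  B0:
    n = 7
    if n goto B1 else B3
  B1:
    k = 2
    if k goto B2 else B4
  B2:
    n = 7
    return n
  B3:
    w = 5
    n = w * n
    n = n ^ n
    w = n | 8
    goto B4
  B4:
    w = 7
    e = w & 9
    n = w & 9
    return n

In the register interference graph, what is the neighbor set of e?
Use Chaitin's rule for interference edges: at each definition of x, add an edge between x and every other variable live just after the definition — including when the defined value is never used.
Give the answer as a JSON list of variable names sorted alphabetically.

Per-block:
  B0 def {n} use ∅
  B1 def {k} use ∅
  B2 def {n} use ∅
  B3 def {n,w} use {n}
  B4 def {e,n,w} use ∅

Live sets:
  B0: in=∅ out={n}
  B1: in=∅ out=∅
  B2: in=∅ out=∅
  B3: in={n} out=∅
  B4: in=∅ out=∅

Conflict graph:
  e: {w}
  k: ∅
  n: {w}
  w: {e,n}

N(e) = ["w"]

Answer: ["w"]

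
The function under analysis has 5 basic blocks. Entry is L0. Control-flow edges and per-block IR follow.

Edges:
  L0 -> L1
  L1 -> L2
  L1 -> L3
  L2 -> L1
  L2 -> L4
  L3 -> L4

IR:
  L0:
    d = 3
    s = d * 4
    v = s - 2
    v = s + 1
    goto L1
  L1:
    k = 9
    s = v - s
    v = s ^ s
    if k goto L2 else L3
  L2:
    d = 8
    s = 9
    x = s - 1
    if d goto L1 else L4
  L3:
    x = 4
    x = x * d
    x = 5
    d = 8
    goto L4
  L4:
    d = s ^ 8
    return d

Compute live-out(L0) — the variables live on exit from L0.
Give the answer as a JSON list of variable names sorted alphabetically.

Answer: ["d", "s", "v"]

Working:
Block summaries:
  L0: def={d,s,v} ue=∅
  L1: def={k,s,v} ue={s,v}
  L2: def={d,s,x} ue=∅
  L3: def={d,x} ue={d}
  L4: def={d} ue={s}

Live sets:
  L0: in=∅ out={d,s,v}
  L1: in={d,s,v} out={d,s,v}
  L2: in={v} out={d,s,v}
  L3: in={d,s} out={s}
  L4: in={s} out=∅

live-out(L0) = ["d", "s", "v"]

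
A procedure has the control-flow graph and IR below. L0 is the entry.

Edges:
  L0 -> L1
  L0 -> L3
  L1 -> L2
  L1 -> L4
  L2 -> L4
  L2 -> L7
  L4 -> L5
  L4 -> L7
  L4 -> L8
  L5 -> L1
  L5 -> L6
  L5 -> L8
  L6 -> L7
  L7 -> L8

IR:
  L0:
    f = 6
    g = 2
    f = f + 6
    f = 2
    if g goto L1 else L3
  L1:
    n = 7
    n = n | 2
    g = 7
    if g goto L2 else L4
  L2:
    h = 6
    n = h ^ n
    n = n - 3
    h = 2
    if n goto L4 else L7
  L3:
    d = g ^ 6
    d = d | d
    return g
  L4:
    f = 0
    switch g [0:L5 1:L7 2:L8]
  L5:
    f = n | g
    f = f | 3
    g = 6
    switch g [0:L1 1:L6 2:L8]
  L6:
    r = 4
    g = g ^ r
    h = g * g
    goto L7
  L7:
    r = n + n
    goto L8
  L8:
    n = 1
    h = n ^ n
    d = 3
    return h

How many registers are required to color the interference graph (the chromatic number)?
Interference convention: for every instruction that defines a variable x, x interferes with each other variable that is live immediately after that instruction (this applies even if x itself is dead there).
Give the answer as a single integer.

Per-block:
  L0 def {f,g} use ∅
  L1 def {g,n} use ∅
  L2 def {h,n} use {n}
  L3 def {d} use {g}
  L4 def {f} use {g}
  L5 def {f,g} use {g,n}
  L6 def {g,h,r} use {g}
  L7 def {r} use {n}
  L8 def {d,h,n} use ∅

Backward fixpoint:
  L0 li=∅ lo={g}
  L1 li=∅ lo={g,n}
  L2 li={g,n} lo={g,n}
  L3 li={g} lo=∅
  L4 li={g,n} lo={g,n}
  L5 li={g,n} lo={g,n}
  L6 li={g,n} lo={n}
  L7 li={n} lo=∅
  L8 li=∅ lo=∅

Conflict graph:
  d — {g,h}
  f — {g,n}
  g — {d,f,h,n,r}
  h — {d,g,n}
  n — {f,g,h,r}
  r — {g,n}

Chromatic number:
  lower bound: {d,g,h} mutually conflict ⇒ χ ≥ 3
  assign d→r1 f→r2 g→r0 h→r2 n→r1 r→r2 — no edge inside a register ⇒ χ ≤ 3
  χ = 3

Answer: 3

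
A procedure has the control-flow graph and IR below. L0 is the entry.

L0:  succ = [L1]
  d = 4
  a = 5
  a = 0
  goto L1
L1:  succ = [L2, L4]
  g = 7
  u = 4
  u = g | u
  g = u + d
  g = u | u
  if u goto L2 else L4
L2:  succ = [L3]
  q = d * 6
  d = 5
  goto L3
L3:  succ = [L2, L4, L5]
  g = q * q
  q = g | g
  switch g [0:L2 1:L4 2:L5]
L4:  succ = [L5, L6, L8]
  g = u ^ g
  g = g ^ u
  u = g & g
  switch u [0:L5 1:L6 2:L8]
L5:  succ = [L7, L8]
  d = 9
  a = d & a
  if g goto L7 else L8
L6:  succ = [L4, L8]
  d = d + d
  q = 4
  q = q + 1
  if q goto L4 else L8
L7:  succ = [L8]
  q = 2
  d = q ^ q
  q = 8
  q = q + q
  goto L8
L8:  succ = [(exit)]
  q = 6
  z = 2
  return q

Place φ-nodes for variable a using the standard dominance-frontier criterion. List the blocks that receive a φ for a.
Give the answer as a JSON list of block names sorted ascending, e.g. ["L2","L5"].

idom tree: L1←L0 L2←L1 L3←L2 L4←L1 L5←L1 L6←L4 L7←L5 L8←L1
Join-block Dom:
  L2: preds {L1,L3}: {L0,L1} ∩ {L0,L1,L2,L3} = {L0,L1}; idom=L1
  L4: preds {L1,L3,L6}: {L0,L1} ∩ {L0,L1,L2,L3} ∩ {L0,L1,L4,L6} = {L0,L1}; idom=L1
  L5: preds {L3,L4}: {L0,L1,L2,L3} ∩ {L0,L1,L4} = {L0,L1}; idom=L1
  L8: preds {L4,L5,L6,L7}: {L0,L1,L4} ∩ {L0,L1,L5} ∩ {L0,L1,L4,L6} ∩ {L0,L1,L5,L7} = {L0,L1}; idom=L1

DF derivation:
  join L2 pred L1: · stop@L1
  join L2 pred L3: L3→L2 stop@L1
  join L4 pred L1: · stop@L1
  join L4 pred L3: L3→L2 stop@L1
  join L4 pred L6: L6→L4 stop@L1
  join L5 pred L3: L3→L2 stop@L1
  join L5 pred L4: L4 stop@L1
  join L8 pred L4: L4 stop@L1
  join L8 pred L5: L5 stop@L1
  join L8 pred L6: L6→L4 stop@L1
  join L8 pred L7: L7→L5 stop@L1
  DF(L0)=∅
  DF(L1)=∅
  DF(L2)={L2,L4,L5}
  DF(L3)={L2,L4,L5}
  DF(L4)={L4,L5,L8}
  DF(L5)={L8}
  DF(L6)={L4,L8}
  DF(L7)={L8}
  DF(L8)=∅

φ for a: defs {L0,L5}
  DF⁺ = {L8}

Answer: ["L8"]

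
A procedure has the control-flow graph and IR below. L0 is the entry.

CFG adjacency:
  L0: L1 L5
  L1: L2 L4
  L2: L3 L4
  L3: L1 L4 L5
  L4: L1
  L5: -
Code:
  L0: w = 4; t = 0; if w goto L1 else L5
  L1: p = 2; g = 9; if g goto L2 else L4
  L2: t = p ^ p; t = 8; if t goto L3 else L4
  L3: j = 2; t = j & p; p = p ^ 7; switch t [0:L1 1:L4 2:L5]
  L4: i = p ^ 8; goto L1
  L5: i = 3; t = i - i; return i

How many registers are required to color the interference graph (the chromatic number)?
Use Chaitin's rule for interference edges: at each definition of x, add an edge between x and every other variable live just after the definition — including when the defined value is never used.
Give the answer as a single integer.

Answer: 2

Derivation:
Block summaries:
  L0: {t,w} / ∅
  L1: {g,p} / ∅
  L2: {t} / {p}
  L3: {j,p,t} / {p}
  L4: {i} / {p}
  L5: {i,t} / ∅

Liveness:
  live L0: ∅→∅
  live L1: ∅→{p}
  live L2: {p}→{p}
  live L3: {p}→{p}
  live L4: {p}→∅
  live L5: ∅→∅

Interfere edges:
  g↔{p}
  i↔{t}
  j↔{p}
  p↔{g,j,t}
  t↔{i,p,w}
  w↔{t}

Registers:
  lower bound: {g,p} mutually conflict ⇒ χ ≥ 2
  2-colouring: r0={i,p,w}  r1={g,j,t}
  χ = 2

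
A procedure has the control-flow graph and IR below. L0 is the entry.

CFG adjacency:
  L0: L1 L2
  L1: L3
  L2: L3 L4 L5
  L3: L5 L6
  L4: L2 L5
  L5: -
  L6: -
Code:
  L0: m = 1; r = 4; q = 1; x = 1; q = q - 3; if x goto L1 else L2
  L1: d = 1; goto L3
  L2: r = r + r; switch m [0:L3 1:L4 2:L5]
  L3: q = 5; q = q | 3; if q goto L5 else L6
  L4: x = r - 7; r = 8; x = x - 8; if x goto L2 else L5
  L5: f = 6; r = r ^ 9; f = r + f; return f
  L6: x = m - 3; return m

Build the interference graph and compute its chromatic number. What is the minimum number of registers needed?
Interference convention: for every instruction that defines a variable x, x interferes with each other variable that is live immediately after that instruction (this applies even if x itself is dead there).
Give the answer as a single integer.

Answer: 4

Analysis:
Block summaries:
  L0: def={m,q,r,x} ue=∅
  L1: def={d} ue=∅
  L2: def={r} ue={m,r}
  L3: def={q} ue=∅
  L4: def={r,x} ue={r}
  L5: def={f,r} ue={r}
  L6: def={x} ue={m}

Liveness:
  live L0: ∅→{m,r}
  live L1: {m,r}→{m,r}
  live L2: {m,r}→{m,r}
  live L3: {m,r}→{m,r}
  live L4: {m,r}→{m,r}
  live L5: {r}→∅
  live L6: {m}→∅

Interfere edges:
  d — {m,r}
  f — {r}
  m — {d,q,r,x}
  q — {m,r,x}
  r — {d,f,m,q,x}
  x — {m,q,r}

Registers:
  clique {m,q,r,x} ⇒ need ≥ 4
  assign d→c2 f→c1 m→c1 q→c2 r→c0 x→c3 — no edge inside a register ⇒ χ ≤ 4
  χ = 4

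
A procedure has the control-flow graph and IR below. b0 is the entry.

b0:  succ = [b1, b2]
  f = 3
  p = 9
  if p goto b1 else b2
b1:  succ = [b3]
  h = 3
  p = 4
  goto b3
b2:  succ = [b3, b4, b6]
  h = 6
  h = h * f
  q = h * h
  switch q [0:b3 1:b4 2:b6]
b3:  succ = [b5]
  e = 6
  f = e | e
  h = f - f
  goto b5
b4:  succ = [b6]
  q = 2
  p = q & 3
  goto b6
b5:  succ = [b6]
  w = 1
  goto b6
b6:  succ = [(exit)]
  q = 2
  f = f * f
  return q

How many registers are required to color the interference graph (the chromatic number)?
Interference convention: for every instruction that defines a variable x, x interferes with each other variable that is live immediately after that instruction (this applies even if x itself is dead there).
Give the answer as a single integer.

Answer: 2

Working:
def/use:
  b0 def {f,p} use ∅
  b1 def {h,p} use ∅
  b2 def {h,q} use {f}
  b3 def {e,f,h} use ∅
  b4 def {p,q} use ∅
  b5 def {w} use ∅
  b6 def {f,q} use {f}

Liveness:
  live b0: ∅→{f}
  live b1: ∅→∅
  live b2: {f}→{f}
  live b3: ∅→{f}
  live b4: {f}→{f}
  live b5: {f}→{f}
  live b6: {f}→∅

Interfere edges:
  e↔∅
  f↔{h,p,q,w}
  h↔{f}
  p↔{f}
  q↔{f}
  w↔{f}

Colouring:
  clique {f,h} ⇒ need ≥ 2
  assign e→c0 f→c0 h→c1 p→c1 q→c1 w→c1 — no edge inside a register ⇒ χ ≤ 2
  χ = 2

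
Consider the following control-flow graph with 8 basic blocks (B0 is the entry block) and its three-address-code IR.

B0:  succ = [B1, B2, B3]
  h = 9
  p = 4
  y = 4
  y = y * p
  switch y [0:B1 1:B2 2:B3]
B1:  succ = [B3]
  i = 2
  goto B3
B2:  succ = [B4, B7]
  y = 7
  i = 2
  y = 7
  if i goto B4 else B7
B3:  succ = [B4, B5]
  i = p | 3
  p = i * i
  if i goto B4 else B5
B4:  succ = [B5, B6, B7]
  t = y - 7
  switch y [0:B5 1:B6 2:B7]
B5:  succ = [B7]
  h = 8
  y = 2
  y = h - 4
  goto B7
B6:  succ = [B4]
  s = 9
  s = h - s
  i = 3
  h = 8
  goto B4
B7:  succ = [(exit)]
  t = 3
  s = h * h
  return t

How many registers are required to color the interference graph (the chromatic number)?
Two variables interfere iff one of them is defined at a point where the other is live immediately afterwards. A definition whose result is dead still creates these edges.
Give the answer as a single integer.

Block summaries:
  B0: def={h,p,y} ue=∅
  B1: def={i} ue=∅
  B2: def={i,y} ue=∅
  B3: def={i,p} ue={p}
  B4: def={t} ue={y}
  B5: def={h,y} ue=∅
  B6: def={h,i,s} ue={h}
  B7: def={s,t} ue={h}

Liveness:
  B0: in=∅ out={h,p,y}
  B1: in={h,p,y} out={h,p,y}
  B2: in={h} out={h,y}
  B3: in={h,p,y} out={h,y}
  B4: in={h,y} out={h,y}
  B5: in=∅ out={h}
  B6: in={h,y} out={h,y}
  B7: in={h} out=∅

Interfere edges:
  h: {i,p,s,t,y}
  i: {h,p,y}
  p: {h,i,y}
  s: {h,t,y}
  t: {h,s,y}
  y: {h,i,p,s,t}

Chromatic number:
  lower bound: {h,i,p,y} mutually conflict ⇒ χ ≥ 4
  assign h→r0 i→r2 p→r3 s→r2 t→r3 y→r1 — no edge inside a register ⇒ χ ≤ 4
  χ = 4

Answer: 4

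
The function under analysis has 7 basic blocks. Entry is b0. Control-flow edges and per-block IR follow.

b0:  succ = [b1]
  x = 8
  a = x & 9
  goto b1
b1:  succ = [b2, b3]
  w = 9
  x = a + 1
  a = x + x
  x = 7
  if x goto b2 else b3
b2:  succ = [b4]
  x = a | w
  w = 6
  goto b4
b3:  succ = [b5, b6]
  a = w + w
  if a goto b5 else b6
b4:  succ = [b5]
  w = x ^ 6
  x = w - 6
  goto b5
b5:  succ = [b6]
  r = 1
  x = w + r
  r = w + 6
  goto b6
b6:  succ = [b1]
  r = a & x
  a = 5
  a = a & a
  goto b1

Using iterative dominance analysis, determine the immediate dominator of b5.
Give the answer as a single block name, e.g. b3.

idom tree: b1←b0 b2←b1 b3←b1 b4←b2 b5←b1 b6←b1
Dom at joins:
  b1: preds {b0,b6}: {b0} ∩ {b0,b1,b6} = {b0}; idom=b0
  b5: preds {b3,b4}: {b0,b1,b3} ∩ {b0,b1,b2,b4} = {b0,b1}; idom=b1
  b6: preds {b3,b5}: {b0,b1,b3} ∩ {b0,b1,b5} = {b0,b1}; idom=b1

idom(b5) = b1

Answer: b1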